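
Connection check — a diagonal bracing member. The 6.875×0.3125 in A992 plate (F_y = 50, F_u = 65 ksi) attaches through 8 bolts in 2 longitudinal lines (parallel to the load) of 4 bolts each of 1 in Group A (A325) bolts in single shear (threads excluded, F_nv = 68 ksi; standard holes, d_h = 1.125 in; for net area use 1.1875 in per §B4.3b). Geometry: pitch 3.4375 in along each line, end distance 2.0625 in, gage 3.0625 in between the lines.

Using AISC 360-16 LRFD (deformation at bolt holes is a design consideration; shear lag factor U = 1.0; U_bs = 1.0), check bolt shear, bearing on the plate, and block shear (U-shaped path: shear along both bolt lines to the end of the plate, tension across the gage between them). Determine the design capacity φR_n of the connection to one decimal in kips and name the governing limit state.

Bolt shear: A_b = π(1)²/4 = 0.7854 in². φR_n = 0.75 × 68 × 0.7854 × 8 × 1 = 320.4 kips.
Bearing (0.3125 in plate, F_u = 65 ksi): end bolts L_c = 2.0625 − 1.125/2 = 1.5, R_n = min(1.2×1.5×0.3125×65, 2.4×1×0.3125×65) = 36.563 kips/bolt; interior L_c = 3.4375 − 1.125 = 2.3125, R_n = 48.75 kips/bolt. φR_n = 0.75 × (2×36.563 + 6×48.75) = 274.2 kips.
Block shear: shear path 2×[2.0625+3×3.4375] = 2×12.375 in, A_gv = 7.7344, A_nv = 2×(12.375 − 3.5×1.1875)×0.3125 = 5.1367 in²; tension across gage: (3.0625 − 1×1.1875)×0.3125 = 0.58594 in². R_n = min(0.6×65×5.1367, 0.6×50×7.7344) + 1.0×65×0.58594 = min(200.33, 232.03) + 38.086 = 238.42 kips. φR_n = 0.75 × 238.42 = 178.8 kips.
Governing: min(320.4, 274.2, 178.8) = 178.8 kips → block shear.

178.8 kips (block shear governs)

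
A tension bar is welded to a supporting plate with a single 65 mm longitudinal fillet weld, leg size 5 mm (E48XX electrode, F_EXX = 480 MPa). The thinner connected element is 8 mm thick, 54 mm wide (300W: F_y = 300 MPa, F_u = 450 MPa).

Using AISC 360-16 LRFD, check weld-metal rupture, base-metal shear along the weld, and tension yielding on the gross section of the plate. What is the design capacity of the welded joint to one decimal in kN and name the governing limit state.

Weld metal: throat = 0.707×5 = 3.535 mm, L = 65 mm. φR_n = 0.75 × 0.6 × 480 × 3.535 × 65 = 49.6 kN.
Base metal shear (8 mm plate): yield φR_n = 1.0×0.6×300×8×65 = 93.6 kN; rupture φR_n = 0.75×0.6×450×8×65 = 105.3 kN; take 93.6 kN (yield).
Tension yield (gross): A_g = 54×8 = 432 mm². φR_n = 0.90 × 300 × 432 = 116.6 kN.
Governing: min(49.6, 93.6, 116.6) = 49.6 kN → weld metal.

49.6 kN (weld metal governs)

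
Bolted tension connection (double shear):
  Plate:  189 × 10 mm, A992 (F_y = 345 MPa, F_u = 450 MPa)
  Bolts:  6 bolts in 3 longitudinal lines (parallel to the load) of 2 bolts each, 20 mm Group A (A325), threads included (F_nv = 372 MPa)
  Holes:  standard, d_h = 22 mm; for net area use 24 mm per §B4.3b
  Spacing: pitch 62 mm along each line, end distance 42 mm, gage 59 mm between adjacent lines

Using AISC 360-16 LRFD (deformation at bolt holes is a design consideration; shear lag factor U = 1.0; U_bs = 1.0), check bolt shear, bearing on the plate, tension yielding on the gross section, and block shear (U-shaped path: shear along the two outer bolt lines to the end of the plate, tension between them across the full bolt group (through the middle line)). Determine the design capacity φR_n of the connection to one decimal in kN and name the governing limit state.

Bolt shear: A_b = π(20)²/4 = 314.16 mm². φR_n = 0.75 × 372 × 314.16 × 6 × 2 = 1051.8 kN.
Bearing (10 mm plate, F_u = 450 MPa): end bolts L_c = 42 − 22/2 = 31, R_n = min(1.2×31×10×450, 2.4×20×10×450) = 167.4 kN/bolt; interior L_c = 62 − 22 = 40, R_n = 216 kN/bolt. φR_n = 0.75 × (3×167.4 + 3×216) = 862.7 kN.
Tension yield (gross): A_g = 189×10 = 1890 mm². φR_n = 0.90 × 345 × 1890 = 586.8 kN.
Block shear: shear path 2×[42+1×62] = 2×104 mm, A_gv = 2080, A_nv = 2×(104 − 1.5×24)×10 = 1360 mm²; tension across gage: (118 − 2×24)×10 = 700 mm². R_n = min(0.6×450×1360, 0.6×345×2080) + 1.0×450×700 = min(367.2, 430.56) + 315 = 682.2 kN. φR_n = 0.75 × 682.2 = 511.7 kN.
Governing: min(1051.8, 862.7, 586.8, 511.7) = 511.7 kN → block shear.

511.7 kN (block shear governs)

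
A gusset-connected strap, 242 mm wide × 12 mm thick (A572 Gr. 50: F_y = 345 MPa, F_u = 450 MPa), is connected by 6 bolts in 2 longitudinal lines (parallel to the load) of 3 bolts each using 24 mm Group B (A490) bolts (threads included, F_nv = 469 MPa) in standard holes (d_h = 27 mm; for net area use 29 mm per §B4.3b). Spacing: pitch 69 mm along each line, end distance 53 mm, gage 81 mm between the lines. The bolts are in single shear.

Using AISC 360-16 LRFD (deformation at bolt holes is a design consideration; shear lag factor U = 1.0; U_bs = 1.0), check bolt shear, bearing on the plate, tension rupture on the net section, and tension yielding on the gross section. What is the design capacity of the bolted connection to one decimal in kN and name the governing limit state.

745.2 kN (net-section rupture governs)

Bolt shear: A_b = π(24)²/4 = 452.39 mm². φR_n = 0.75 × 469 × 452.39 × 6 × 1 = 954.8 kN.
Bearing (12 mm plate, F_u = 450 MPa): end bolts L_c = 53 − 27/2 = 39.5, R_n = min(1.2×39.5×12×450, 2.4×24×12×450) = 255.96 kN/bolt; interior L_c = 69 − 27 = 42, R_n = 272.16 kN/bolt. φR_n = 0.75 × (2×255.96 + 4×272.16) = 1200.4 kN.
Tension rupture (net): A_n = (242 − 2×29)×12 = 2208 mm² (U = 1.0, A_e = A_n). φR_n = 0.75 × 450 × 2208 = 745.2 kN.
Tension yield (gross): A_g = 242×12 = 2904 mm². φR_n = 0.90 × 345 × 2904 = 901.7 kN.
Governing: min(954.8, 1200.4, 745.2, 901.7) = 745.2 kN → net-section rupture.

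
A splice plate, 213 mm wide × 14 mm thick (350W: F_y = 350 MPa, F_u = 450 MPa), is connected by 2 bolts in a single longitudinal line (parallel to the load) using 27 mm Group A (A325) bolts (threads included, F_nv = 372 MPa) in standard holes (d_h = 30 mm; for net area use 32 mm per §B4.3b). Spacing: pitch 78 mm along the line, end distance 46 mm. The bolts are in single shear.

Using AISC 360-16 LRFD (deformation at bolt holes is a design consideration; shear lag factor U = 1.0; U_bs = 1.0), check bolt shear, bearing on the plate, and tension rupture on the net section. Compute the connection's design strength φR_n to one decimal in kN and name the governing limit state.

319.5 kN (bolt shear governs)

Bolt shear: A_b = π(27)²/4 = 572.56 mm². φR_n = 0.75 × 372 × 572.56 × 2 × 1 = 319.5 kN.
Bearing (14 mm plate, F_u = 450 MPa): end bolts L_c = 46 − 30/2 = 31, R_n = min(1.2×31×14×450, 2.4×27×14×450) = 234.36 kN/bolt; interior L_c = 78 − 30 = 48, R_n = 362.88 kN/bolt. φR_n = 0.75 × (1×234.36 + 1×362.88) = 447.9 kN.
Tension rupture (net): A_n = (213 − 1×32)×14 = 2534 mm² (U = 1.0, A_e = A_n). φR_n = 0.75 × 450 × 2534 = 855.2 kN.
Governing: min(319.5, 447.9, 855.2) = 319.5 kN → bolt shear.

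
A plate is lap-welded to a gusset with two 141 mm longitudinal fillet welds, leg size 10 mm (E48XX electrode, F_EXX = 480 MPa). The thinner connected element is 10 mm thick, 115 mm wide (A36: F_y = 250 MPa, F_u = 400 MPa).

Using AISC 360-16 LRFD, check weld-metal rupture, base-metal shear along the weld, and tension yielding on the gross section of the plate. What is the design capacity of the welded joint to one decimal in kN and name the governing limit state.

258.8 kN (gross-section yield governs)

Weld metal: throat = 0.707×10 = 7.07 mm, L = 2×141 = 282 mm. φR_n = 0.75 × 0.6 × 480 × 7.07 × 282 = 430.6 kN.
Base metal shear (10 mm plate): yield φR_n = 1.0×0.6×250×10×282 = 423.0 kN; rupture φR_n = 0.75×0.6×400×10×282 = 507.6 kN; take 423.0 kN (yield).
Tension yield (gross): A_g = 115×10 = 1150 mm². φR_n = 0.90 × 250 × 1150 = 258.8 kN.
Governing: min(430.6, 423.0, 258.8) = 258.8 kN → gross-section yield.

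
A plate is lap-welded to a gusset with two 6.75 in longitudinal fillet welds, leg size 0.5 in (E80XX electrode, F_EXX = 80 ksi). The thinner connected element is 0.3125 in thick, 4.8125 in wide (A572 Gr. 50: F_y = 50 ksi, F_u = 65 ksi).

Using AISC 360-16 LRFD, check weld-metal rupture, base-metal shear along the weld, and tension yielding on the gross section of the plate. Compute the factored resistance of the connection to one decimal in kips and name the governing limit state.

Weld metal: throat = 0.707×0.5 = 0.3535 in, L = 2×6.75 = 13.5 in. φR_n = 0.75 × 0.6 × 80 × 0.3535 × 13.5 = 171.8 kips.
Base metal shear (0.3125 in plate): yield φR_n = 1.0×0.6×50×0.3125×13.5 = 126.6 kips; rupture φR_n = 0.75×0.6×65×0.3125×13.5 = 123.4 kips; take 123.4 kips (rupture).
Tension yield (gross): A_g = 4.8125×0.3125 = 1.5039 in². φR_n = 0.90 × 50 × 1.5039 = 67.7 kips.
Governing: min(171.8, 123.4, 67.7) = 67.7 kips → gross-section yield.

67.7 kips (gross-section yield governs)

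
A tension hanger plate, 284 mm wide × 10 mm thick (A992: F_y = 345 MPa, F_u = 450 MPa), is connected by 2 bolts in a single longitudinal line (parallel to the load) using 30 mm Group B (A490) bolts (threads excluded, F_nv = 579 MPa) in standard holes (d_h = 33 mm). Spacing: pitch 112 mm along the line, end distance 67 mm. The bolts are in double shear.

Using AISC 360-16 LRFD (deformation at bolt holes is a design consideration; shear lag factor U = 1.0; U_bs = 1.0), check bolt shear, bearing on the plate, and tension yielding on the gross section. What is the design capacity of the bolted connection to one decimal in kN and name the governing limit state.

Bolt shear: A_b = π(30)²/4 = 706.86 mm². φR_n = 0.75 × 579 × 706.86 × 2 × 2 = 1227.8 kN.
Bearing (10 mm plate, F_u = 450 MPa): end bolts L_c = 67 − 33/2 = 50.5, R_n = min(1.2×50.5×10×450, 2.4×30×10×450) = 272.7 kN/bolt; interior L_c = 112 − 33 = 79, R_n = 324 kN/bolt. φR_n = 0.75 × (1×272.7 + 1×324) = 447.5 kN.
Tension yield (gross): A_g = 284×10 = 2840 mm². φR_n = 0.90 × 345 × 2840 = 881.8 kN.
Governing: min(1227.8, 447.5, 881.8) = 447.5 kN → bearing.

447.5 kN (bearing governs)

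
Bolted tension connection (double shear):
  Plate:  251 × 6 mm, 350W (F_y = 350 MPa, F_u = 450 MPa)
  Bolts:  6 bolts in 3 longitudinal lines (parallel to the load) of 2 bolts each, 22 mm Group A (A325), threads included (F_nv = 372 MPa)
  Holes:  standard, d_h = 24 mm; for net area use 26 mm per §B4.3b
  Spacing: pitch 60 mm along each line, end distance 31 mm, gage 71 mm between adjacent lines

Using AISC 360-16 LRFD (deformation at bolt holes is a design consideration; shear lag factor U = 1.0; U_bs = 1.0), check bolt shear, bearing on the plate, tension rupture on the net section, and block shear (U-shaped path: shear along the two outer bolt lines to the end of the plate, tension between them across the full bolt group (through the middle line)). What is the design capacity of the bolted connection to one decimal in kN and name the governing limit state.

Bolt shear: A_b = π(22)²/4 = 380.13 mm². φR_n = 0.75 × 372 × 380.13 × 6 × 2 = 1272.7 kN.
Bearing (6 mm plate, F_u = 450 MPa): end bolts L_c = 31 − 24/2 = 19, R_n = min(1.2×19×6×450, 2.4×22×6×450) = 61.56 kN/bolt; interior L_c = 60 − 24 = 36, R_n = 116.64 kN/bolt. φR_n = 0.75 × (3×61.56 + 3×116.64) = 401.0 kN.
Tension rupture (net): A_n = (251 − 3×26)×6 = 1038 mm² (U = 1.0, A_e = A_n). φR_n = 0.75 × 450 × 1038 = 350.3 kN.
Block shear: shear path 2×[31+1×60] = 2×91 mm, A_gv = 1092, A_nv = 2×(91 − 1.5×26)×6 = 624 mm²; tension across gage: (142 − 2×26)×6 = 540 mm². R_n = min(0.6×450×624, 0.6×350×1092) + 1.0×450×540 = min(168.48, 229.32) + 243 = 411.48 kN. φR_n = 0.75 × 411.48 = 308.6 kN.
Governing: min(1272.7, 401.0, 350.3, 308.6) = 308.6 kN → block shear.

308.6 kN (block shear governs)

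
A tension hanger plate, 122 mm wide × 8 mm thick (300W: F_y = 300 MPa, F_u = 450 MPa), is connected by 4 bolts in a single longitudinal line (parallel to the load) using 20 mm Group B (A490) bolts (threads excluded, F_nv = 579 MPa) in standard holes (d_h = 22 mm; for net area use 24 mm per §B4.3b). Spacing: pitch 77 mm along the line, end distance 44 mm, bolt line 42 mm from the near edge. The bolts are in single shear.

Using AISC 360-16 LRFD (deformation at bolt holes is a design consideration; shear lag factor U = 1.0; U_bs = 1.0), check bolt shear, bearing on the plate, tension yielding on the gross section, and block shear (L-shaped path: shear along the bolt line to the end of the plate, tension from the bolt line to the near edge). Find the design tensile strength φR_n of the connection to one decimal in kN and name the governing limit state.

263.5 kN (gross-section yield governs)

Bolt shear: A_b = π(20)²/4 = 314.16 mm². φR_n = 0.75 × 579 × 314.16 × 4 × 1 = 545.7 kN.
Bearing (8 mm plate, F_u = 450 MPa): end bolts L_c = 44 − 22/2 = 33, R_n = min(1.2×33×8×450, 2.4×20×8×450) = 142.56 kN/bolt; interior L_c = 77 − 22 = 55, R_n = 172.8 kN/bolt. φR_n = 0.75 × (1×142.56 + 3×172.8) = 495.7 kN.
Tension yield (gross): A_g = 122×8 = 976 mm². φR_n = 0.90 × 300 × 976 = 263.5 kN.
Block shear: shear path 1×[44+3×77] = 1×275 mm, A_gv = 2200, A_nv = 1×(275 − 3.5×24)×8 = 1528 mm²; tension to near edge: (42 − 0.5×24)×8 = 240 mm². R_n = min(0.6×450×1528, 0.6×300×2200) + 1.0×450×240 = min(412.56, 396) + 108 = 504 kN. φR_n = 0.75 × 504 = 378.0 kN.
Governing: min(545.7, 495.7, 263.5, 378.0) = 263.5 kN → gross-section yield.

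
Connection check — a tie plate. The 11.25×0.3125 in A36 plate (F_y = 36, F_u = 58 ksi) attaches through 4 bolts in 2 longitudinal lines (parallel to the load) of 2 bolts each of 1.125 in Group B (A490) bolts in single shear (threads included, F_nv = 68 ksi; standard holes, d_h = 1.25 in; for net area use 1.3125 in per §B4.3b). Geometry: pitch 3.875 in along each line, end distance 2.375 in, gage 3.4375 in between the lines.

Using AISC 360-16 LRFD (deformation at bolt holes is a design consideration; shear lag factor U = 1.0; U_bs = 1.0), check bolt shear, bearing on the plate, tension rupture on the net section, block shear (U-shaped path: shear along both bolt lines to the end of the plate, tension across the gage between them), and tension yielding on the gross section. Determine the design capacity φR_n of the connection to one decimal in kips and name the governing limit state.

Bolt shear: A_b = π(1.125)²/4 = 0.99402 in². φR_n = 0.75 × 68 × 0.99402 × 4 × 1 = 202.8 kips.
Bearing (0.3125 in plate, F_u = 58 ksi): end bolts L_c = 2.375 − 1.25/2 = 1.75, R_n = min(1.2×1.75×0.3125×58, 2.4×1.125×0.3125×58) = 38.063 kips/bolt; interior L_c = 3.875 − 1.25 = 2.625, R_n = 48.938 kips/bolt. φR_n = 0.75 × (2×38.063 + 2×48.938) = 130.5 kips.
Tension rupture (net): A_n = (11.25 − 2×1.3125)×0.3125 = 2.6953 in² (U = 1.0, A_e = A_n). φR_n = 0.75 × 58 × 2.6953 = 117.2 kips.
Block shear: shear path 2×[2.375+1×3.875] = 2×6.25 in, A_gv = 3.9063, A_nv = 2×(6.25 − 1.5×1.3125)×0.3125 = 2.6758 in²; tension across gage: (3.4375 − 1×1.3125)×0.3125 = 0.66406 in². R_n = min(0.6×58×2.6758, 0.6×36×3.9063) + 1.0×58×0.66406 = min(93.118, 84.376) + 38.515 = 122.89 kips. φR_n = 0.75 × 122.89 = 92.2 kips.
Tension yield (gross): A_g = 11.25×0.3125 = 3.5156 in². φR_n = 0.90 × 36 × 3.5156 = 113.9 kips.
Governing: min(202.8, 130.5, 117.2, 92.2, 113.9) = 92.2 kips → block shear.

92.2 kips (block shear governs)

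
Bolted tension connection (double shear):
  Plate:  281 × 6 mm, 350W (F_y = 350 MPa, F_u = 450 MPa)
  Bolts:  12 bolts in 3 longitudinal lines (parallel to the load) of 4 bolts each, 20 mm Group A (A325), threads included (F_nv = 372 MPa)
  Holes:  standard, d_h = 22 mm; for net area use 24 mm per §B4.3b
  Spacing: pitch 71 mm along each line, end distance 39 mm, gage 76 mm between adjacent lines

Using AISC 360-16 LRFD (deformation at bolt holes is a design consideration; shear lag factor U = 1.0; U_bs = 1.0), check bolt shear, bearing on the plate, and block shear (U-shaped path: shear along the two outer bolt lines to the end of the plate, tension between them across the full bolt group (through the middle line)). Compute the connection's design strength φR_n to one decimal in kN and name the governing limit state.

618.8 kN (block shear governs)

Bolt shear: A_b = π(20)²/4 = 314.16 mm². φR_n = 0.75 × 372 × 314.16 × 12 × 2 = 2103.6 kN.
Bearing (6 mm plate, F_u = 450 MPa): end bolts L_c = 39 − 22/2 = 28, R_n = min(1.2×28×6×450, 2.4×20×6×450) = 90.72 kN/bolt; interior L_c = 71 − 22 = 49, R_n = 129.6 kN/bolt. φR_n = 0.75 × (3×90.72 + 9×129.6) = 1078.9 kN.
Block shear: shear path 2×[39+3×71] = 2×252 mm, A_gv = 3024, A_nv = 2×(252 − 3.5×24)×6 = 2016 mm²; tension across gage: (152 − 2×24)×6 = 624 mm². R_n = min(0.6×450×2016, 0.6×350×3024) + 1.0×450×624 = min(544.32, 635.04) + 280.8 = 825.12 kN. φR_n = 0.75 × 825.12 = 618.8 kN.
Governing: min(2103.6, 1078.9, 618.8) = 618.8 kN → block shear.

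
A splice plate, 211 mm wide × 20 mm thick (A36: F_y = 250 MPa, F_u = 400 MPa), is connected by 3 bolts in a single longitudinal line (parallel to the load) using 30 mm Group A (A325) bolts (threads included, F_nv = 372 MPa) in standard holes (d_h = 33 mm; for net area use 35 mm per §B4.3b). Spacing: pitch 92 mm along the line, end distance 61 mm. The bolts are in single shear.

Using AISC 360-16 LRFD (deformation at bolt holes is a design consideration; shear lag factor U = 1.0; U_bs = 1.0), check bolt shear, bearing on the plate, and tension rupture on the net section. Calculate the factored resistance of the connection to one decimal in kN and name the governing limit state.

Bolt shear: A_b = π(30)²/4 = 706.86 mm². φR_n = 0.75 × 372 × 706.86 × 3 × 1 = 591.6 kN.
Bearing (20 mm plate, F_u = 400 MPa): end bolts L_c = 61 − 33/2 = 44.5, R_n = min(1.2×44.5×20×400, 2.4×30×20×400) = 427.2 kN/bolt; interior L_c = 92 − 33 = 59, R_n = 566.4 kN/bolt. φR_n = 0.75 × (1×427.2 + 2×566.4) = 1170.0 kN.
Tension rupture (net): A_n = (211 − 1×35)×20 = 3520 mm² (U = 1.0, A_e = A_n). φR_n = 0.75 × 400 × 3520 = 1056.0 kN.
Governing: min(591.6, 1170.0, 1056.0) = 591.6 kN → bolt shear.

591.6 kN (bolt shear governs)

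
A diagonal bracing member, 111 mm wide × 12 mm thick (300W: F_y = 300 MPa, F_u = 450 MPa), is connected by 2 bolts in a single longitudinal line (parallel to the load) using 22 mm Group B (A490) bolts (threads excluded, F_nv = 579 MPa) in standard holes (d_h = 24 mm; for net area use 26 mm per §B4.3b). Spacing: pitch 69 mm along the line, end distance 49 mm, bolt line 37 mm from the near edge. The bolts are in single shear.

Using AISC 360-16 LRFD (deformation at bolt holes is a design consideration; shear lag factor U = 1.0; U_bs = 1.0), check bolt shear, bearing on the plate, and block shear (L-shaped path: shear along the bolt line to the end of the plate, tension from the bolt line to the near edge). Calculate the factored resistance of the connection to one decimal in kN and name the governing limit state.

Bolt shear: A_b = π(22)²/4 = 380.13 mm². φR_n = 0.75 × 579 × 380.13 × 2 × 1 = 330.1 kN.
Bearing (12 mm plate, F_u = 450 MPa): end bolts L_c = 49 − 24/2 = 37, R_n = min(1.2×37×12×450, 2.4×22×12×450) = 239.76 kN/bolt; interior L_c = 69 − 24 = 45, R_n = 285.12 kN/bolt. φR_n = 0.75 × (1×239.76 + 1×285.12) = 393.7 kN.
Block shear: shear path 1×[49+1×69] = 1×118 mm, A_gv = 1416, A_nv = 1×(118 − 1.5×26)×12 = 948 mm²; tension to near edge: (37 − 0.5×26)×12 = 288 mm². R_n = min(0.6×450×948, 0.6×300×1416) + 1.0×450×288 = min(255.96, 254.88) + 129.6 = 384.48 kN. φR_n = 0.75 × 384.48 = 288.4 kN.
Governing: min(330.1, 393.7, 288.4) = 288.4 kN → block shear.

288.4 kN (block shear governs)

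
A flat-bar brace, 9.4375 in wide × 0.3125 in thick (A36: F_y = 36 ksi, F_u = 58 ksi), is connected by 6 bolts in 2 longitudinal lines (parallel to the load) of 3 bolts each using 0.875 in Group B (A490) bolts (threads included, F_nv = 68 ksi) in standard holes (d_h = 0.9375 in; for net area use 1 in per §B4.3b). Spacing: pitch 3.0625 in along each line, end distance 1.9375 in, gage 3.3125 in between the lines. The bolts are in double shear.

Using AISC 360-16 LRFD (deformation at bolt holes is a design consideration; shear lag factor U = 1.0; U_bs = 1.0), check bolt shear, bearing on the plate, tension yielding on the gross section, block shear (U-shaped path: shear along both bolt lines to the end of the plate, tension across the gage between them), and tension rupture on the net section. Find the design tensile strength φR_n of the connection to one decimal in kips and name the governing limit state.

Bolt shear: A_b = π(0.875)²/4 = 0.60132 in². φR_n = 0.75 × 68 × 0.60132 × 6 × 2 = 368.0 kips.
Bearing (0.3125 in plate, F_u = 58 ksi): end bolts L_c = 1.9375 − 0.9375/2 = 1.46875, R_n = min(1.2×1.46875×0.3125×58, 2.4×0.875×0.3125×58) = 31.945 kips/bolt; interior L_c = 3.0625 − 0.9375 = 2.125, R_n = 38.063 kips/bolt. φR_n = 0.75 × (2×31.945 + 4×38.063) = 162.1 kips.
Tension yield (gross): A_g = 9.4375×0.3125 = 2.9492 in². φR_n = 0.90 × 36 × 2.9492 = 95.6 kips.
Block shear: shear path 2×[1.9375+2×3.0625] = 2×8.0625 in, A_gv = 5.0391, A_nv = 2×(8.0625 − 2.5×1)×0.3125 = 3.4766 in²; tension across gage: (3.3125 − 1×1)×0.3125 = 0.72266 in². R_n = min(0.6×58×3.4766, 0.6×36×5.0391) + 1.0×58×0.72266 = min(120.99, 108.84) + 41.914 = 150.75 kips. φR_n = 0.75 × 150.75 = 113.1 kips.
Tension rupture (net): A_n = (9.4375 − 2×1)×0.3125 = 2.3242 in² (U = 1.0, A_e = A_n). φR_n = 0.75 × 58 × 2.3242 = 101.1 kips.
Governing: min(368.0, 162.1, 95.6, 113.1, 101.1) = 95.6 kips → gross-section yield.

95.6 kips (gross-section yield governs)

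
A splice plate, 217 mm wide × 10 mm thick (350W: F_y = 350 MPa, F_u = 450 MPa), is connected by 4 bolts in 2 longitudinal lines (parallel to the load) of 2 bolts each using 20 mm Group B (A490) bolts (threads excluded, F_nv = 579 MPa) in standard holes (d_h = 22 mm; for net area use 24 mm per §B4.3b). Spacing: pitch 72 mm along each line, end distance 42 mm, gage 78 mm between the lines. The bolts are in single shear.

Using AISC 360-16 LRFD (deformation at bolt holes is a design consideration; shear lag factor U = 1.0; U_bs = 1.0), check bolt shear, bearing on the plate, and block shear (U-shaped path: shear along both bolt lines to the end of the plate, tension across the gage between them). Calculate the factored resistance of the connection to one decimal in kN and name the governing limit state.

498.2 kN (block shear governs)

Bolt shear: A_b = π(20)²/4 = 314.16 mm². φR_n = 0.75 × 579 × 314.16 × 4 × 1 = 545.7 kN.
Bearing (10 mm plate, F_u = 450 MPa): end bolts L_c = 42 − 22/2 = 31, R_n = min(1.2×31×10×450, 2.4×20×10×450) = 167.4 kN/bolt; interior L_c = 72 − 22 = 50, R_n = 216 kN/bolt. φR_n = 0.75 × (2×167.4 + 2×216) = 575.1 kN.
Block shear: shear path 2×[42+1×72] = 2×114 mm, A_gv = 2280, A_nv = 2×(114 − 1.5×24)×10 = 1560 mm²; tension across gage: (78 − 1×24)×10 = 540 mm². R_n = min(0.6×450×1560, 0.6×350×2280) + 1.0×450×540 = min(421.2, 478.8) + 243 = 664.2 kN. φR_n = 0.75 × 664.2 = 498.2 kN.
Governing: min(545.7, 575.1, 498.2) = 498.2 kN → block shear.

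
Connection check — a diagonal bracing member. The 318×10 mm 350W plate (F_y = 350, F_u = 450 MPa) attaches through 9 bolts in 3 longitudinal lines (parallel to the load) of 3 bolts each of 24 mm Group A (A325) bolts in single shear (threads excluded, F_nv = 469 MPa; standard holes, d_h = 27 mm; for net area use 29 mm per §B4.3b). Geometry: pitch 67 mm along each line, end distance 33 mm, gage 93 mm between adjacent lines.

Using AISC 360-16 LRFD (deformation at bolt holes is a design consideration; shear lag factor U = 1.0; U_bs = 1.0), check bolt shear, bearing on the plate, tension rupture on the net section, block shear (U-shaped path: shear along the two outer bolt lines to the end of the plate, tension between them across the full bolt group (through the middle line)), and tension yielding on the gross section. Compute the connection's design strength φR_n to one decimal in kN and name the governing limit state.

Bolt shear: A_b = π(24)²/4 = 452.39 mm². φR_n = 0.75 × 469 × 452.39 × 9 × 1 = 1432.2 kN.
Bearing (10 mm plate, F_u = 450 MPa): end bolts L_c = 33 − 27/2 = 19.5, R_n = min(1.2×19.5×10×450, 2.4×24×10×450) = 105.3 kN/bolt; interior L_c = 67 − 27 = 40, R_n = 216 kN/bolt. φR_n = 0.75 × (3×105.3 + 6×216) = 1208.9 kN.
Tension rupture (net): A_n = (318 − 3×29)×10 = 2310 mm² (U = 1.0, A_e = A_n). φR_n = 0.75 × 450 × 2310 = 779.6 kN.
Block shear: shear path 2×[33+2×67] = 2×167 mm, A_gv = 3340, A_nv = 2×(167 − 2.5×29)×10 = 1890 mm²; tension across gage: (186 − 2×29)×10 = 1280 mm². R_n = min(0.6×450×1890, 0.6×350×3340) + 1.0×450×1280 = min(510.3, 701.4) + 576 = 1086.3 kN. φR_n = 0.75 × 1086.3 = 814.7 kN.
Tension yield (gross): A_g = 318×10 = 3180 mm². φR_n = 0.90 × 350 × 3180 = 1001.7 kN.
Governing: min(1432.2, 1208.9, 779.6, 814.7, 1001.7) = 779.6 kN → net-section rupture.

779.6 kN (net-section rupture governs)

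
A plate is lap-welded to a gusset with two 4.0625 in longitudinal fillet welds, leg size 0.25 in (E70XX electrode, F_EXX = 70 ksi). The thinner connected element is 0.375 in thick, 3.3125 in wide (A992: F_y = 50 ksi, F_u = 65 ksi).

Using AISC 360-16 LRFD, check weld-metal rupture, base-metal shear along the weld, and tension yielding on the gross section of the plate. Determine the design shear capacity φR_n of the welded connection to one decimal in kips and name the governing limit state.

45.2 kips (weld metal governs)

Weld metal: throat = 0.707×0.25 = 0.17675 in, L = 2×4.0625 = 8.125 in. φR_n = 0.75 × 0.6 × 70 × 0.17675 × 8.125 = 45.2 kips.
Base metal shear (0.375 in plate): yield φR_n = 1.0×0.6×50×0.375×8.125 = 91.4 kips; rupture φR_n = 0.75×0.6×65×0.375×8.125 = 89.1 kips; take 89.1 kips (rupture).
Tension yield (gross): A_g = 3.3125×0.375 = 1.2422 in². φR_n = 0.90 × 50 × 1.2422 = 55.9 kips.
Governing: min(45.2, 89.1, 55.9) = 45.2 kips → weld metal.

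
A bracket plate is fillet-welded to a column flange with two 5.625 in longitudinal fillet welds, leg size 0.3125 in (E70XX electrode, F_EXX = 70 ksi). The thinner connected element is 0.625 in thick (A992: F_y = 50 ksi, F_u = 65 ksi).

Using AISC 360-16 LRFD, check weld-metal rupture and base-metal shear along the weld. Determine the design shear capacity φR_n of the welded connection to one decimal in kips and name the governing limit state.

Weld metal: throat = 0.707×0.3125 = 0.22094 in, L = 2×5.625 = 11.25 in. φR_n = 0.75 × 0.6 × 70 × 0.22094 × 11.25 = 78.3 kips.
Base metal shear (0.625 in plate): yield φR_n = 1.0×0.6×50×0.625×11.25 = 210.9 kips; rupture φR_n = 0.75×0.6×65×0.625×11.25 = 205.7 kips; take 205.7 kips (rupture).
Governing: min(78.3, 205.7) = 78.3 kips → weld metal.

78.3 kips (weld metal governs)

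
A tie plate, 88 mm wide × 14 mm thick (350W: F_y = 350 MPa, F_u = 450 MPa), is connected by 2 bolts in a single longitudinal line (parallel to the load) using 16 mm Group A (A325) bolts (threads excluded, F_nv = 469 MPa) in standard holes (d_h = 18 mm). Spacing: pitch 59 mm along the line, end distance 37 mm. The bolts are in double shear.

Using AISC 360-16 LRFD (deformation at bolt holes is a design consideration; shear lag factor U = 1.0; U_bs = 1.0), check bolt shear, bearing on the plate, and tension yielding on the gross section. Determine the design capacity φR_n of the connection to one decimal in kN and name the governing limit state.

282.9 kN (bolt shear governs)

Bolt shear: A_b = π(16)²/4 = 201.06 mm². φR_n = 0.75 × 469 × 201.06 × 2 × 2 = 282.9 kN.
Bearing (14 mm plate, F_u = 450 MPa): end bolts L_c = 37 − 18/2 = 28, R_n = min(1.2×28×14×450, 2.4×16×14×450) = 211.68 kN/bolt; interior L_c = 59 − 18 = 41, R_n = 241.92 kN/bolt. φR_n = 0.75 × (1×211.68 + 1×241.92) = 340.2 kN.
Tension yield (gross): A_g = 88×14 = 1232 mm². φR_n = 0.90 × 350 × 1232 = 388.1 kN.
Governing: min(282.9, 340.2, 388.1) = 282.9 kN → bolt shear.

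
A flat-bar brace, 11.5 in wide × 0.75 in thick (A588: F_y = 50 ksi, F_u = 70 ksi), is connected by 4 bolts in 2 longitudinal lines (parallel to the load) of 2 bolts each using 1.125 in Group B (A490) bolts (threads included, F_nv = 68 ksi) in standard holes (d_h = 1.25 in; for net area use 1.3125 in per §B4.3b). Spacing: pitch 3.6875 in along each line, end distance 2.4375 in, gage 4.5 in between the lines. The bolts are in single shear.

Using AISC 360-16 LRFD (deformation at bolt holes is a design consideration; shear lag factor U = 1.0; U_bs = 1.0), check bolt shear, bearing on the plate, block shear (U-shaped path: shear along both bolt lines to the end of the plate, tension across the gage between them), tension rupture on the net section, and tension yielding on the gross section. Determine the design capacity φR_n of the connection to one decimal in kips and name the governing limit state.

202.8 kips (bolt shear governs)

Bolt shear: A_b = π(1.125)²/4 = 0.99402 in². φR_n = 0.75 × 68 × 0.99402 × 4 × 1 = 202.8 kips.
Bearing (0.75 in plate, F_u = 70 ksi): end bolts L_c = 2.4375 − 1.25/2 = 1.8125, R_n = min(1.2×1.8125×0.75×70, 2.4×1.125×0.75×70) = 114.19 kips/bolt; interior L_c = 3.6875 − 1.25 = 2.4375, R_n = 141.75 kips/bolt. φR_n = 0.75 × (2×114.19 + 2×141.75) = 383.9 kips.
Block shear: shear path 2×[2.4375+1×3.6875] = 2×6.125 in, A_gv = 9.1875, A_nv = 2×(6.125 − 1.5×1.3125)×0.75 = 6.2344 in²; tension across gage: (4.5 − 1×1.3125)×0.75 = 2.3906 in². R_n = min(0.6×70×6.2344, 0.6×50×9.1875) + 1.0×70×2.3906 = min(261.84, 275.63) + 167.34 = 429.18 kips. φR_n = 0.75 × 429.18 = 321.9 kips.
Tension rupture (net): A_n = (11.5 − 2×1.3125)×0.75 = 6.6563 in² (U = 1.0, A_e = A_n). φR_n = 0.75 × 70 × 6.6563 = 349.5 kips.
Tension yield (gross): A_g = 11.5×0.75 = 8.625 in². φR_n = 0.90 × 50 × 8.625 = 388.1 kips.
Governing: min(202.8, 383.9, 321.9, 349.5, 388.1) = 202.8 kips → bolt shear.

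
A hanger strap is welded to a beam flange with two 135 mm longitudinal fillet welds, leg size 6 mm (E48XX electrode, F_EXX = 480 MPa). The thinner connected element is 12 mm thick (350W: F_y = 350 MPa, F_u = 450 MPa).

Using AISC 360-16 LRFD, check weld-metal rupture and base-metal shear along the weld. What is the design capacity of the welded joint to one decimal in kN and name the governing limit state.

Weld metal: throat = 0.707×6 = 4.242 mm, L = 2×135 = 270 mm. φR_n = 0.75 × 0.6 × 480 × 4.242 × 270 = 247.4 kN.
Base metal shear (12 mm plate): yield φR_n = 1.0×0.6×350×12×270 = 680.4 kN; rupture φR_n = 0.75×0.6×450×12×270 = 656.1 kN; take 656.1 kN (rupture).
Governing: min(247.4, 656.1) = 247.4 kN → weld metal.

247.4 kN (weld metal governs)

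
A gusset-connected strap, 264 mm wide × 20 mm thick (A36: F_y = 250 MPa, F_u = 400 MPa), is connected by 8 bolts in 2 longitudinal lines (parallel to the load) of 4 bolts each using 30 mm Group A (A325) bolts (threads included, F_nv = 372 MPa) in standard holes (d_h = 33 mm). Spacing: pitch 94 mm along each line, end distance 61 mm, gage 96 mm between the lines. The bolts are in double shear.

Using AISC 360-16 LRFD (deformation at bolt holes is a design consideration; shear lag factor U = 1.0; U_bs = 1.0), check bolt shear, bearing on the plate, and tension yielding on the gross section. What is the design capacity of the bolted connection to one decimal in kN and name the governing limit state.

1188.0 kN (gross-section yield governs)

Bolt shear: A_b = π(30)²/4 = 706.86 mm². φR_n = 0.75 × 372 × 706.86 × 8 × 2 = 3155.4 kN.
Bearing (20 mm plate, F_u = 400 MPa): end bolts L_c = 61 − 33/2 = 44.5, R_n = min(1.2×44.5×20×400, 2.4×30×20×400) = 427.2 kN/bolt; interior L_c = 94 − 33 = 61, R_n = 576 kN/bolt. φR_n = 0.75 × (2×427.2 + 6×576) = 3232.8 kN.
Tension yield (gross): A_g = 264×20 = 5280 mm². φR_n = 0.90 × 250 × 5280 = 1188.0 kN.
Governing: min(3155.4, 3232.8, 1188.0) = 1188.0 kN → gross-section yield.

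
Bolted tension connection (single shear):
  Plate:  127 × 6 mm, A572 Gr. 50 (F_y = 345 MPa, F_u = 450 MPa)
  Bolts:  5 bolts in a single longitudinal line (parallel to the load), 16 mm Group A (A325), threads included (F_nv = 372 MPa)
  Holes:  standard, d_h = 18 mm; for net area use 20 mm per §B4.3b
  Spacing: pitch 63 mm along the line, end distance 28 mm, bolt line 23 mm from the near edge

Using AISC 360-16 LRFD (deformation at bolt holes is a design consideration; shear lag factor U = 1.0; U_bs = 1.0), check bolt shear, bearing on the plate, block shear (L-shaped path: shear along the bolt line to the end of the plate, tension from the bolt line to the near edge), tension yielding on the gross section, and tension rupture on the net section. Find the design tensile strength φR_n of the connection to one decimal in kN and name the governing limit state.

216.7 kN (net-section rupture governs)

Bolt shear: A_b = π(16)²/4 = 201.06 mm². φR_n = 0.75 × 372 × 201.06 × 5 × 1 = 280.5 kN.
Bearing (6 mm plate, F_u = 450 MPa): end bolts L_c = 28 − 18/2 = 19, R_n = min(1.2×19×6×450, 2.4×16×6×450) = 61.56 kN/bolt; interior L_c = 63 − 18 = 45, R_n = 103.68 kN/bolt. φR_n = 0.75 × (1×61.56 + 4×103.68) = 357.2 kN.
Block shear: shear path 1×[28+4×63] = 1×280 mm, A_gv = 1680, A_nv = 1×(280 − 4.5×20)×6 = 1140 mm²; tension to near edge: (23 − 0.5×20)×6 = 78 mm². R_n = min(0.6×450×1140, 0.6×345×1680) + 1.0×450×78 = min(307.8, 347.76) + 35.1 = 342.9 kN. φR_n = 0.75 × 342.9 = 257.2 kN.
Tension yield (gross): A_g = 127×6 = 762 mm². φR_n = 0.90 × 345 × 762 = 236.6 kN.
Tension rupture (net): A_n = (127 − 1×20)×6 = 642 mm² (U = 1.0, A_e = A_n). φR_n = 0.75 × 450 × 642 = 216.7 kN.
Governing: min(280.5, 357.2, 257.2, 236.6, 216.7) = 216.7 kN → net-section rupture.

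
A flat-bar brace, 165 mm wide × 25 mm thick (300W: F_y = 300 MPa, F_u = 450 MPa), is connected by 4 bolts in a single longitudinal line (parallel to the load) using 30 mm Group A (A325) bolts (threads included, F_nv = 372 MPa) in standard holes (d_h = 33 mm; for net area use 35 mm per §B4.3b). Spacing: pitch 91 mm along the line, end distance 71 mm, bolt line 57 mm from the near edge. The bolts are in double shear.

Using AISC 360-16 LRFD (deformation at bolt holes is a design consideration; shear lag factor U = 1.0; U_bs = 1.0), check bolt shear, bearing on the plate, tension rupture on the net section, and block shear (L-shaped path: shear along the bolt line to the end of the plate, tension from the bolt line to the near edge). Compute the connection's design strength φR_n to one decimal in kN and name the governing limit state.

1096.9 kN (net-section rupture governs)

Bolt shear: A_b = π(30)²/4 = 706.86 mm². φR_n = 0.75 × 372 × 706.86 × 4 × 2 = 1577.7 kN.
Bearing (25 mm plate, F_u = 450 MPa): end bolts L_c = 71 − 33/2 = 54.5, R_n = min(1.2×54.5×25×450, 2.4×30×25×450) = 735.75 kN/bolt; interior L_c = 91 − 33 = 58, R_n = 783 kN/bolt. φR_n = 0.75 × (1×735.75 + 3×783) = 2313.6 kN.
Tension rupture (net): A_n = (165 − 1×35)×25 = 3250 mm² (U = 1.0, A_e = A_n). φR_n = 0.75 × 450 × 3250 = 1096.9 kN.
Block shear: shear path 1×[71+3×91] = 1×344 mm, A_gv = 8600, A_nv = 1×(344 − 3.5×35)×25 = 5537.5 mm²; tension to near edge: (57 − 0.5×35)×25 = 987.5 mm². R_n = min(0.6×450×5537.5, 0.6×300×8600) + 1.0×450×987.5 = min(1495.1, 1548) + 444.38 = 1939.5 kN. φR_n = 0.75 × 1939.5 = 1454.6 kN.
Governing: min(1577.7, 2313.6, 1096.9, 1454.6) = 1096.9 kN → net-section rupture.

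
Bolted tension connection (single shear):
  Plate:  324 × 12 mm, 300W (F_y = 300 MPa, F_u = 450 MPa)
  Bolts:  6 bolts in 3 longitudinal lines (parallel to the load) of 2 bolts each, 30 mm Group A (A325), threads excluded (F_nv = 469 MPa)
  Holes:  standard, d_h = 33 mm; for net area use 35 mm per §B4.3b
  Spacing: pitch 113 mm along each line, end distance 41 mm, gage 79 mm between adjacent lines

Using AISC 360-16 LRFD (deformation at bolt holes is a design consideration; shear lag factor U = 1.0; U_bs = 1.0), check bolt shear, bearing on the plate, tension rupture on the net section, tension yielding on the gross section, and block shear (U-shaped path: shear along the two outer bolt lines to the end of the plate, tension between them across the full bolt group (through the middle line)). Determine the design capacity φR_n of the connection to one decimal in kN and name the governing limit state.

Bolt shear: A_b = π(30)²/4 = 706.86 mm². φR_n = 0.75 × 469 × 706.86 × 6 × 1 = 1491.8 kN.
Bearing (12 mm plate, F_u = 450 MPa): end bolts L_c = 41 − 33/2 = 24.5, R_n = min(1.2×24.5×12×450, 2.4×30×12×450) = 158.76 kN/bolt; interior L_c = 113 − 33 = 80, R_n = 388.8 kN/bolt. φR_n = 0.75 × (3×158.76 + 3×388.8) = 1232.0 kN.
Tension rupture (net): A_n = (324 − 3×35)×12 = 2628 mm² (U = 1.0, A_e = A_n). φR_n = 0.75 × 450 × 2628 = 887.0 kN.
Tension yield (gross): A_g = 324×12 = 3888 mm². φR_n = 0.90 × 300 × 3888 = 1049.8 kN.
Block shear: shear path 2×[41+1×113] = 2×154 mm, A_gv = 3696, A_nv = 2×(154 − 1.5×35)×12 = 2436 mm²; tension across gage: (158 − 2×35)×12 = 1056 mm². R_n = min(0.6×450×2436, 0.6×300×3696) + 1.0×450×1056 = min(657.72, 665.28) + 475.2 = 1132.9 kN. φR_n = 0.75 × 1132.9 = 849.7 kN.
Governing: min(1491.8, 1232.0, 887.0, 1049.8, 849.7) = 849.7 kN → block shear.

849.7 kN (block shear governs)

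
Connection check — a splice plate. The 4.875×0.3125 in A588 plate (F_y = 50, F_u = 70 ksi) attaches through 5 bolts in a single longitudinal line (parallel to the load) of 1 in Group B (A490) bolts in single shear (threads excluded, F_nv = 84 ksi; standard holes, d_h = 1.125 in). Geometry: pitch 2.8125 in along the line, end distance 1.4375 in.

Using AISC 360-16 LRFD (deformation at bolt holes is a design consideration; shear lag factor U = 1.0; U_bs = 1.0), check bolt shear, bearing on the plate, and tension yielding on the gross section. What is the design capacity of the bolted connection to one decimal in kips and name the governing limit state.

68.6 kips (gross-section yield governs)

Bolt shear: A_b = π(1)²/4 = 0.7854 in². φR_n = 0.75 × 84 × 0.7854 × 5 × 1 = 247.4 kips.
Bearing (0.3125 in plate, F_u = 70 ksi): end bolts L_c = 1.4375 − 1.125/2 = 0.875, R_n = min(1.2×0.875×0.3125×70, 2.4×1×0.3125×70) = 22.969 kips/bolt; interior L_c = 2.8125 − 1.125 = 1.6875, R_n = 44.297 kips/bolt. φR_n = 0.75 × (1×22.969 + 4×44.297) = 150.1 kips.
Tension yield (gross): A_g = 4.875×0.3125 = 1.5234 in². φR_n = 0.90 × 50 × 1.5234 = 68.6 kips.
Governing: min(247.4, 150.1, 68.6) = 68.6 kips → gross-section yield.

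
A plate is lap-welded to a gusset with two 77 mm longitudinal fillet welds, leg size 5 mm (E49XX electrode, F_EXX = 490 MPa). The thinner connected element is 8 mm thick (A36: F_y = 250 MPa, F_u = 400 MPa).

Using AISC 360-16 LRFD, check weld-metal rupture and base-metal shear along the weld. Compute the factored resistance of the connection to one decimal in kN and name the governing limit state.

120.0 kN (weld metal governs)

Weld metal: throat = 0.707×5 = 3.535 mm, L = 2×77 = 154 mm. φR_n = 0.75 × 0.6 × 490 × 3.535 × 154 = 120.0 kN.
Base metal shear (8 mm plate): yield φR_n = 1.0×0.6×250×8×154 = 184.8 kN; rupture φR_n = 0.75×0.6×400×8×154 = 221.8 kN; take 184.8 kN (yield).
Governing: min(120.0, 184.8) = 120.0 kN → weld metal.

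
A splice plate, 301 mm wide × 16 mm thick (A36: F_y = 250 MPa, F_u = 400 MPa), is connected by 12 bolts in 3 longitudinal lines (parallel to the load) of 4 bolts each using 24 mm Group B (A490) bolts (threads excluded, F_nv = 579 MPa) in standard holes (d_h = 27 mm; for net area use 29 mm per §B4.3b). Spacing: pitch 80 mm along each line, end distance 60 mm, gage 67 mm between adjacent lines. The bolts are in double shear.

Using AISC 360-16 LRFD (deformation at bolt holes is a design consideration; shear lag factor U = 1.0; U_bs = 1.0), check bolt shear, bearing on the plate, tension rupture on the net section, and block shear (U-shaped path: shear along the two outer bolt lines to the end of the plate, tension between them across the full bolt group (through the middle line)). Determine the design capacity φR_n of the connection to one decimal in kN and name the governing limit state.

Bolt shear: A_b = π(24)²/4 = 452.39 mm². φR_n = 0.75 × 579 × 452.39 × 12 × 2 = 4714.8 kN.
Bearing (16 mm plate, F_u = 400 MPa): end bolts L_c = 60 − 27/2 = 46.5, R_n = min(1.2×46.5×16×400, 2.4×24×16×400) = 357.12 kN/bolt; interior L_c = 80 − 27 = 53, R_n = 368.64 kN/bolt. φR_n = 0.75 × (3×357.12 + 9×368.64) = 3291.8 kN.
Tension rupture (net): A_n = (301 − 3×29)×16 = 3424 mm² (U = 1.0, A_e = A_n). φR_n = 0.75 × 400 × 3424 = 1027.2 kN.
Block shear: shear path 2×[60+3×80] = 2×300 mm, A_gv = 9600, A_nv = 2×(300 − 3.5×29)×16 = 6352 mm²; tension across gage: (134 − 2×29)×16 = 1216 mm². R_n = min(0.6×400×6352, 0.6×250×9600) + 1.0×400×1216 = min(1524.5, 1440) + 486.4 = 1926.4 kN. φR_n = 0.75 × 1926.4 = 1444.8 kN.
Governing: min(4714.8, 3291.8, 1027.2, 1444.8) = 1027.2 kN → net-section rupture.

1027.2 kN (net-section rupture governs)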